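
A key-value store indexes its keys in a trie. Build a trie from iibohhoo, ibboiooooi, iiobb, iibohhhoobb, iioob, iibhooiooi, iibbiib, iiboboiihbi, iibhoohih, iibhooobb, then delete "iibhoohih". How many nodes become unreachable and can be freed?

3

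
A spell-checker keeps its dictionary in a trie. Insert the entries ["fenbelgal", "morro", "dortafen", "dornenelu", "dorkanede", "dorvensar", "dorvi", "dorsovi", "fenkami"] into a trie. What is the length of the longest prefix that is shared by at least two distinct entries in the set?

The deepest shared node is where two words last agree before diverging.
e.g. "dorvensar" and "dorvi" share the prefix "dorv" of length 4; no pair shares a longer one.
Longest shared-prefix length: 4

4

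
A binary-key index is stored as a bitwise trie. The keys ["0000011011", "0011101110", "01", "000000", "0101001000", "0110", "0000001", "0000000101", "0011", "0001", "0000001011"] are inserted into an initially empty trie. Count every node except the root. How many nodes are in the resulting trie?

39

Trace insertions, counting only characters that open a new branch:
  "0000011011" → 10 new (0, 0, 0, 0, 0, 1, 1, 0, 1, 1)
  "0011101110" → prefix "00" already present; 8 new (1, 1, 1, 0, 1, 1, 1, 0)
  "01" → prefix "0" already present; 1 new (1)
  "000000" → prefix "00000" already present; 1 new (0)
  "0101001000" → prefix "01" already present; 8 new (0, 1, 0, 0, 1, 0, 0, 0)
  "0110" → prefix "01" already present; 2 new (1, 0)
  "0000001" → prefix "000000" already present; 1 new (1)
  "0000000101" → prefix "000000" already present; 4 new (0, 1, 0, 1)
  "0011" → prefix "0011" already present; 0 new (none)
  "0001" → prefix "000" already present; 1 new (1)
  "0000001011" → prefix "0000001" already present; 3 new (0, 1, 1)
Total nodes = 10 + 8 + 1 + 1 + 8 + 2 + 1 + 4 + 0 + 1 + 3 = 39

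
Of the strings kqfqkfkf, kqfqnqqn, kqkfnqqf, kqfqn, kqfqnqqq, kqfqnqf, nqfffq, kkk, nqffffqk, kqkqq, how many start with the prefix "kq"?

7

Filter for entries beginning with "kq":
Words under "kq": kqfqkfkf, kqfqn, kqfqnqf, kqfqnqqn, kqfqnqqq, kqkfnqqf, kqkqq
Count: 7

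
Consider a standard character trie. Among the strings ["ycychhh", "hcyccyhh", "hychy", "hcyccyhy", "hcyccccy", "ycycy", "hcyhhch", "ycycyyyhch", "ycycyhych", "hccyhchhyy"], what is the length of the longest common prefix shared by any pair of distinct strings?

Equivalently: take the maximum, over all pairs, of their longest common prefix length.
"hcyccyhh" and "hcyccyhy" agree on "hcyccyh" (7 characters) before diverging; nothing deeper is shared.
Longest shared-prefix length: 7

7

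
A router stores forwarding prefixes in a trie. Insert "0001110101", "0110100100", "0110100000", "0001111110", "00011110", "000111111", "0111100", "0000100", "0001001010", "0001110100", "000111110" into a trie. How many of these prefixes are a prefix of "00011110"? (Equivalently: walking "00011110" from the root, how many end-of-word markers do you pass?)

Check each prefix of "00011110" against the stored set — each match is an end-marker on the path.
Prefixes of the query that are stored words: "00011110"
Count: 1

1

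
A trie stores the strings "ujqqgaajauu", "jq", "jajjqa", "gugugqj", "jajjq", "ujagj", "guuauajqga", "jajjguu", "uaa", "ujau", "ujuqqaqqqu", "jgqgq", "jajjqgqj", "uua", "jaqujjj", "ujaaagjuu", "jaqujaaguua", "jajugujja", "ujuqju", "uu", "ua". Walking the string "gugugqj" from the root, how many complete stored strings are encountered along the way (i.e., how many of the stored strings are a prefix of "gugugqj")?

1

Check each prefix of "gugugqj" against the stored set — each match is an end-marker on the path.
Prefixes of the query that are stored words: "gugugqj"
Count: 1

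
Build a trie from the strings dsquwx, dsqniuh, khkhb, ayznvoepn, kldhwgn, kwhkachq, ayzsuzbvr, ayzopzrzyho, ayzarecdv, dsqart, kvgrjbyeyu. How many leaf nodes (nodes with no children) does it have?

11

A leaf is a node with no children — equivalently, the end of a word that is not a proper prefix of any other stored word.
Those words: "ayzarecdv", "ayznvoepn", "ayzopzrzyho", "ayzsuzbvr", "dsqart", "dsqniuh", "dsquwx", "khkhb", "kldhwgn", "kvgrjbyeyu", "kwhkachq"
Leaf count: 11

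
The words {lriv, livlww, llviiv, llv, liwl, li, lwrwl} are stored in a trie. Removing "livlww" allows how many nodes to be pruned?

After clearing the end-marker at "livlww", prune upward until reaching a node still needed by another word.
The suffix "vlww" (4 nodes) is used only by "livlww"; the node for "li" still has the child "w", so pruning stops there.
Nodes removed: 4

4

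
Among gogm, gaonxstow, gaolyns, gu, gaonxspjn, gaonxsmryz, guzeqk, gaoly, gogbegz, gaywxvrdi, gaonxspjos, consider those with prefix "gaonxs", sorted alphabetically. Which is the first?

Words with prefix "gaonxs", in lexicographic order: "gaonxsmryz", "gaonxspjn", "gaonxspjos", "gaonxstow"
The 1st is gaonxsmryz.

gaonxsmryz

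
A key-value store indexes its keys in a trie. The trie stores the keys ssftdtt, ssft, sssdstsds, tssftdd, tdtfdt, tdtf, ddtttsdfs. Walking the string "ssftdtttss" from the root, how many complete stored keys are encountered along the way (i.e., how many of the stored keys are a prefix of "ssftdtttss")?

2

Traverse "ssftdtttss" character by character; count nodes along the way that are marked as word ends.
Prefixes of the query that are stored words: "ssft", "ssftdtt"
Count: 2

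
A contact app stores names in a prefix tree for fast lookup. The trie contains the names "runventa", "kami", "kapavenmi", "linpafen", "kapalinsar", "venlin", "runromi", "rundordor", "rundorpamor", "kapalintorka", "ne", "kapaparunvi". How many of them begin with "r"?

4

Traverse to the node for "r", then collect every word in that subtree.
Matches: "rundordor", "rundorpamor", "runromi", "runventa"
Count: 4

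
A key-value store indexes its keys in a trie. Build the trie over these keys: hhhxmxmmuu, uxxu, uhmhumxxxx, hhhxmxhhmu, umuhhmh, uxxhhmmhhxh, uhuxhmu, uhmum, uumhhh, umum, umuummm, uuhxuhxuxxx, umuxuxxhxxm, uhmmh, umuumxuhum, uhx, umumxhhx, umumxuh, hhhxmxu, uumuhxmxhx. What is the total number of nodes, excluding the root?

Insert word by word; a character creates a node only if that edge doesn't already exist:
  "hhhxmxmmuu" → 10 new (h, h, h, x, m, x, m, m, u, u)
  "uxxu" → 4 new (u, x, x, u)
  "uhmhumxxxx" → prefix "u" already present; 9 new (h, m, h, u, m, x, x, x, x)
  "hhhxmxhhmu" → prefix "hhhxmx" already present; 4 new (h, h, m, u)
  "umuhhmh" → prefix "u" already present; 6 new (m, u, h, h, m, h)
  "uxxhhmmhhxh" → prefix "uxx" already present; 8 new (h, h, m, m, h, h, x, h)
  "uhuxhmu" → prefix "uh" already present; 5 new (u, x, h, m, u)
  "uhmum" → prefix "uhm" already present; 2 new (u, m)
  "uumhhh" → prefix "u" already present; 5 new (u, m, h, h, h)
  "umum" → prefix "umu" already present; 1 new (m)
  "umuummm" → prefix "umu" already present; 4 new (u, m, m, m)
  "uuhxuhxuxxx" → prefix "uu" already present; 9 new (h, x, u, h, x, u, x, x, x)
  "umuxuxxhxxm" → prefix "umu" already present; 8 new (x, u, x, x, h, x, x, m)
  "uhmmh" → prefix "uhm" already present; 2 new (m, h)
  "umuumxuhum" → prefix "umuum" already present; 5 new (x, u, h, u, m)
  "uhx" → prefix "uh" already present; 1 new (x)
  "umumxhhx" → prefix "umum" already present; 4 new (x, h, h, x)
  "umumxuh" → prefix "umumx" already present; 2 new (u, h)
  "hhhxmxu" → prefix "hhhxmx" already present; 1 new (u)
  "uumuhxmxhx" → prefix "uum" already present; 7 new (u, h, x, m, x, h, x)
Total nodes = 10 + 4 + 9 + 4 + 6 + 8 + 5 + 2 + 5 + 1 + 4 + 9 + 8 + 2 + 5 + 1 + 4 + 2 + 1 + 7 = 97

97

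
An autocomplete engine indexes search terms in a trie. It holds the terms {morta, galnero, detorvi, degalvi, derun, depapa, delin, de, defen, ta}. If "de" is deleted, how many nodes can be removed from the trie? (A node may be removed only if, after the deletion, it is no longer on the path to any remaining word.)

0

Walk "de" from the leaf back toward the root, removing each node that no remaining word uses.
Every node on "de" is still needed (e.g. by "detorvi"), so nothing is freed.
Nodes removed: 0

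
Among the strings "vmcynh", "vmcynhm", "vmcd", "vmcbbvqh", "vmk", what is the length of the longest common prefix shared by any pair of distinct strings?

6

Look for the deepest trie node that still has at least two words in its subtree.
e.g. "vmcynh" and "vmcynhm" share the prefix "vmcynh" of length 6; no pair shares a longer one.
Longest shared-prefix length: 6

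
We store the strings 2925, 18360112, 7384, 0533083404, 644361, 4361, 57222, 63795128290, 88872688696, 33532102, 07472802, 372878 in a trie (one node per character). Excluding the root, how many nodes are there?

Count nodes per top-level branch (shared prefixes stored once):
  '0'-branch (0533083404, 07472802): 17 nodes
  '1'-branch (18360112): 8 nodes
  '2'-branch (2925): 4 nodes
  '3'-branch (33532102, 372878): 13 nodes
  '4'-branch (4361): 4 nodes
  '5'-branch (57222): 5 nodes
  '6'-branch (63795128290, 644361): 16 nodes
  '7'-branch (7384): 4 nodes
  '8'-branch (88872688696): 11 nodes
Sum: 82

82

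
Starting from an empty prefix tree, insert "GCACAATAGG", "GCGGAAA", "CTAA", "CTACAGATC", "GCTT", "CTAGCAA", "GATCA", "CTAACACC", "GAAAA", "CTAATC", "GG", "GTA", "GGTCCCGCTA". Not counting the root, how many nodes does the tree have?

Count nodes per top-level branch (shared prefixes stored once):
  'C'-branch (CTAA, CTAACACC, CTAATC, CTACAGATC, CTAGCAA): 20 nodes
  'G'-branch (GAAAA, GATCA, GCACAATAGG, GCGGAAA, GCTT, GG, GGTCCCGCTA, GTA): 35 nodes
Sum: 55

55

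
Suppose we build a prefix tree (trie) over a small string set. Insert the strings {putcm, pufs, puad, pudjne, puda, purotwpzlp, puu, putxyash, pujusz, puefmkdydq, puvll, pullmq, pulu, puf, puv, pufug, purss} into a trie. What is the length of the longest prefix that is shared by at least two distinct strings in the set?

3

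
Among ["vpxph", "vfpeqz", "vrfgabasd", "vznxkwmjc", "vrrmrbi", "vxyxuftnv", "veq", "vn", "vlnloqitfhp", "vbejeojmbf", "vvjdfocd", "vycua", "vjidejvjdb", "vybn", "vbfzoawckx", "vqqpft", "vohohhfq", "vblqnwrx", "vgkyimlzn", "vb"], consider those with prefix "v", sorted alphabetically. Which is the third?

vbfzoawckx

Words with prefix "v", in lexicographic order: "vb", "vbejeojmbf", "vbfzoawckx", "vblqnwrx", "veq", "vfpeqz", "vgkyimlzn", "vjidejvjdb", "vlnloqitfhp", "vn", "vohohhfq", "vpxph", "vqqpft", "vrfgabasd", "vrrmrbi", "vvjdfocd", "vxyxuftnv", "vybn", "vycua", "vznxkwmjc"
The 3rd is vbfzoawckx.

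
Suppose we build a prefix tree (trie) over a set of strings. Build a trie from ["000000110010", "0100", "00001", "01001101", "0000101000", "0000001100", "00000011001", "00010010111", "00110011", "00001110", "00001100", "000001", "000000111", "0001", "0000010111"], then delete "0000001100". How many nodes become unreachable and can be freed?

0

After clearing the end-marker at "0000001100", prune upward until reaching a node still needed by another word.
Every node on "0000001100" is still needed (e.g. by "000000110010"), so nothing is freed.
Nodes removed: 0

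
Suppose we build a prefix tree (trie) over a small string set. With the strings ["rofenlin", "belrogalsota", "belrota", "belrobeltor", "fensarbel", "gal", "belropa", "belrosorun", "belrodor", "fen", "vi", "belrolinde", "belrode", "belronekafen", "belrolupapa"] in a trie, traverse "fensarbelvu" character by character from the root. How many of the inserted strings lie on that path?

2

Traverse "fensarbelvu" character by character; count nodes along the way that are marked as word ends.
Prefixes of the query that are stored words: "fen", "fensarbel"
Count: 2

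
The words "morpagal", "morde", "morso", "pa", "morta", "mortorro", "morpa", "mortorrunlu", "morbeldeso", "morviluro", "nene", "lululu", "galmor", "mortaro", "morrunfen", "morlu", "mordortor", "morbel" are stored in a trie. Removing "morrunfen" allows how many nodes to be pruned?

6

After clearing the end-marker at "morrunfen", prune upward until reaching a node still needed by another word.
The suffix "runfen" (6 nodes) is used only by "morrunfen"; the node for "mor" still has the child "p", so pruning stops there.
Nodes removed: 6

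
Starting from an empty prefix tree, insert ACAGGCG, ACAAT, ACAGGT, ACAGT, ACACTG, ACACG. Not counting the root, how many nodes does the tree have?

Trie structure (* marks end of a word):
(root)
└─ A
   └─ C
      └─ A
         ├─ A
         │  └─ T *
         ├─ C
         │  ├─ G *
         │  └─ T
         │     └─ G *
         └─ G
            ├─ G
            │  ├─ C
            │  │  └─ G *
            │  └─ T *
            └─ T *
Counting every labelled node above: 15.

15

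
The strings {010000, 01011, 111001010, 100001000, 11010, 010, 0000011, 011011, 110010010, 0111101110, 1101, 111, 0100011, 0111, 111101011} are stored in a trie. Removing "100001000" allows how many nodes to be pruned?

A node on "100001000"'s path can go only if nothing else ends at it or branches off below it.
The suffix "00001000" (8 nodes) is used only by "100001000"; the node for "1" still has the child "1", so pruning stops there.
Nodes removed: 8

8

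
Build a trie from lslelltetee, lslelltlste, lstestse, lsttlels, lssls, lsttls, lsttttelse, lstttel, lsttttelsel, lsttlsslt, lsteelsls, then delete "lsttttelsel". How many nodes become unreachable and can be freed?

1

A node on "lsttttelsel"'s path can go only if nothing else ends at it or branches off below it.
The suffix "l" (1 node) is used only by "lsttttelsel"; "lsttttelse" is itself a stored word, so pruning stops there.
Nodes removed: 1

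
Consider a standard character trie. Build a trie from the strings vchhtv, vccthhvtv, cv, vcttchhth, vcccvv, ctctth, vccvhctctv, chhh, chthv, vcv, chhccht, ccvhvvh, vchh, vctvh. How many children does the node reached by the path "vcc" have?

The children of the "vcc" node are the distinct next characters among strings starting with "vcc".
Distinct next characters after "vcc": c, t, v.
That node has 3 child edges.

3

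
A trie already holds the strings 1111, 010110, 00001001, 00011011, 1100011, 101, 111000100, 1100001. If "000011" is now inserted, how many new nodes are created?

1

"00001" is already a path in the trie; the remaining "1" must be added.
New nodes needed: |"000011"| − 5 = 6 − 5 = 1.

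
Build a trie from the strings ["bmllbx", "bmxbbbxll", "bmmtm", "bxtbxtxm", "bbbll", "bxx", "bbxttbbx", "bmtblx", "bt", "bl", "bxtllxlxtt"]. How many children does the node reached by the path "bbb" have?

Follow the path "bbb" to its node, then look at its outgoing edges.
Characters that immediately follow "bbb" among the stored strings: {l}.
That node has 1 child edge.

1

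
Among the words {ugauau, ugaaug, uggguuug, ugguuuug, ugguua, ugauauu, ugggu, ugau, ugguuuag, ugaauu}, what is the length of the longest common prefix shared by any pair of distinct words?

6

Equivalently: take the maximum, over all pairs, of their longest common prefix length.
e.g. "ugauau" and "ugauauu" share the prefix "ugauau" of length 6; no pair shares a longer one.
Longest shared-prefix length: 6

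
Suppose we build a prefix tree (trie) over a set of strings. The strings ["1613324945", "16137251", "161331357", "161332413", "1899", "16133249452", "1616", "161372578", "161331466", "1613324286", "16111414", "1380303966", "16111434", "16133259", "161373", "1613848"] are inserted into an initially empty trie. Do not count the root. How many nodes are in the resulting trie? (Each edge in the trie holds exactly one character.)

55

Insert word by word; a character creates a node only if that edge doesn't already exist:
  "1613324945" → 10 new (1, 6, 1, 3, 3, 2, 4, 9, 4, 5)
  "16137251" → prefix "1613" already present; 4 new (7, 2, 5, 1)
  "161331357" → prefix "16133" already present; 4 new (1, 3, 5, 7)
  "161332413" → prefix "1613324" already present; 2 new (1, 3)
  "1899" → prefix "1" already present; 3 new (8, 9, 9)
  "16133249452" → prefix "1613324945" already present; 1 new (2)
  "1616" → prefix "161" already present; 1 new (6)
  "161372578" → prefix "1613725" already present; 2 new (7, 8)
  "161331466" → prefix "161331" already present; 3 new (4, 6, 6)
  "1613324286" → prefix "1613324" already present; 3 new (2, 8, 6)
  "16111414" → prefix "161" already present; 5 new (1, 1, 4, 1, 4)
  "1380303966" → prefix "1" already present; 9 new (3, 8, 0, 3, 0, 3, 9, 6, 6)
  "16111434" → prefix "161114" already present; 2 new (3, 4)
  "16133259" → prefix "161332" already present; 2 new (5, 9)
  "161373" → prefix "16137" already present; 1 new (3)
  "1613848" → prefix "1613" already present; 3 new (8, 4, 8)
Total nodes = 10 + 4 + 4 + 2 + 3 + 1 + 1 + 2 + 3 + 3 + 5 + 9 + 2 + 2 + 1 + 3 = 55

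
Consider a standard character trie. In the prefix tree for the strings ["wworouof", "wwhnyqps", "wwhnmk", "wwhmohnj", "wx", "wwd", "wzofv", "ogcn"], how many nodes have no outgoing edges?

8

A leaf is a node with no children — equivalently, the end of a word that is not a proper prefix of any other stored word.
Those words: "ogcn", "wwd", "wwhmohnj", "wwhnmk", "wwhnyqps", "wworouof", "wx", "wzofv"
Leaf count: 8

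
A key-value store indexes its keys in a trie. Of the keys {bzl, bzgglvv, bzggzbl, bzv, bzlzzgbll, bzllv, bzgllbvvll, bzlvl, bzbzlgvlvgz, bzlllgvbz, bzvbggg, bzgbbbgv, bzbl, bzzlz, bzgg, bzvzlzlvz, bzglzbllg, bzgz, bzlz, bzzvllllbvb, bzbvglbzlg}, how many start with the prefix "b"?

21

Walk to "b"; the words in its subtree are exactly those with that prefix.
Words under "b": bzbl, bzbvglbzlg, bzbzlgvlvgz, bzgbbbgv, bzgg, bzgglvv, bzggzbl, bzgllbvvll, bzglzbllg, bzgz, bzl, bzlllgvbz, bzllv, bzlvl, bzlz, bzlzzgbll, bzv, bzvbggg, bzvzlzlvz, bzzlz, bzzvllllbvb
Count: 21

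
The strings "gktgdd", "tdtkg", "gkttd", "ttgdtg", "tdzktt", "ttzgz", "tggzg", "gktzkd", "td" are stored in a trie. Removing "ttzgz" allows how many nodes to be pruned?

3

A node on "ttzgz"'s path can go only if nothing else ends at it or branches off below it.
The suffix "zgz" (3 nodes) is used only by "ttzgz"; the node for "tt" still has the child "g", so pruning stops there.
Nodes removed: 3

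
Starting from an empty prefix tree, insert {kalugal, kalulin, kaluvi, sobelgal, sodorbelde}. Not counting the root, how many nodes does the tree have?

For each word, the new-node count is its length minus the longest prefix already in the trie:
  "kalugal" → 7 new (k, a, l, u, g, a, l)
  "kalulin" → prefix "kalu" already present; 3 new (l, i, n)
  "kaluvi" → prefix "kalu" already present; 2 new (v, i)
  "sobelgal" → 8 new (s, o, b, e, l, g, a, l)
  "sodorbelde" → prefix "so" already present; 8 new (d, o, r, b, e, l, d, e)
Total nodes = 7 + 3 + 2 + 8 + 8 = 28

28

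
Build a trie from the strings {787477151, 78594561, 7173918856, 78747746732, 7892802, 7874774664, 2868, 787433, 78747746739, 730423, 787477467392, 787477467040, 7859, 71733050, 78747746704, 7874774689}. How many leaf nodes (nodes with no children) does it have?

13

A leaf is a node with no children — equivalently, the end of a word that is not a proper prefix of any other stored word.
Those words: "2868", "71733050", "7173918856", "730423", "78594561", "787433", "787477151", "7874774664", "787477467040", "78747746732", "787477467392", "7874774689", "7892802"
Leaf count: 13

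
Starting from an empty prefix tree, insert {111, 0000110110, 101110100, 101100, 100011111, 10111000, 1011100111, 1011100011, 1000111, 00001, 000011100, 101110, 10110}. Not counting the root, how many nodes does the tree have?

40

For each word, the new-node count is its length minus the longest prefix already in the trie:
  "111" → 3 new (1, 1, 1)
  "0000110110" → 10 new (0, 0, 0, 0, 1, 1, 0, 1, 1, 0)
  "101110100" → prefix "1" already present; 8 new (0, 1, 1, 1, 0, 1, 0, 0)
  "101100" → prefix "1011" already present; 2 new (0, 0)
  "100011111" → prefix "10" already present; 7 new (0, 0, 1, 1, 1, 1, 1)
  "10111000" → prefix "101110" already present; 2 new (0, 0)
  "1011100111" → prefix "1011100" already present; 3 new (1, 1, 1)
  "1011100011" → prefix "10111000" already present; 2 new (1, 1)
  "1000111" → prefix "1000111" already present; 0 new (none)
  "00001" → prefix "00001" already present; 0 new (none)
  "000011100" → prefix "000011" already present; 3 new (1, 0, 0)
  "101110" → prefix "101110" already present; 0 new (none)
  "10110" → prefix "10110" already present; 0 new (none)
Total nodes = 3 + 10 + 8 + 2 + 7 + 2 + 3 + 2 + 0 + 0 + 3 + 0 + 0 = 40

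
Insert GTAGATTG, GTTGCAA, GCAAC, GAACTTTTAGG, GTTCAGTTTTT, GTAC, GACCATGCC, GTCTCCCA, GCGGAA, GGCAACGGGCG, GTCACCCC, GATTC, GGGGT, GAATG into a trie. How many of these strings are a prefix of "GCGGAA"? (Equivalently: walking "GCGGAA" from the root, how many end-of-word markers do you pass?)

Check each prefix of "GCGGAA" against the stored set — each match is an end-marker on the path.
Prefixes of the query that are stored words: "GCGGAA"
Count: 1

1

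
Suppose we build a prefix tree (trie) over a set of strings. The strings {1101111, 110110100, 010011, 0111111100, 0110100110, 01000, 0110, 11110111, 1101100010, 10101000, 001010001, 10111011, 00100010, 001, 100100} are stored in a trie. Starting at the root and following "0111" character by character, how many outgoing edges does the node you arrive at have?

1

The children of the "0111" node are the distinct next characters among strings starting with "0111".
Distinct next characters after "0111": 1.
That node has 1 child edge.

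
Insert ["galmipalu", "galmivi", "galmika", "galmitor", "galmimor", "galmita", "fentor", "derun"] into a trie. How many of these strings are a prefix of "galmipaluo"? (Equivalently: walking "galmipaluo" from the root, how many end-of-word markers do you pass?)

1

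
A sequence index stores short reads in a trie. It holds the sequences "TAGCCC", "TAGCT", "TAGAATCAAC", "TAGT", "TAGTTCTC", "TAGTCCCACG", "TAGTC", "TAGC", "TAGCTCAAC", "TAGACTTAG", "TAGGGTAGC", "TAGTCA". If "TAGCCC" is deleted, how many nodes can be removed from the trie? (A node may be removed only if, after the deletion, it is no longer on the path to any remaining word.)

2

Walk "TAGCCC" from the leaf back toward the root, removing each node that no remaining word uses.
The suffix "CC" (2 nodes) is used only by "TAGCCC"; the node for "TAGC" still has the child "T", so pruning stops there.
Nodes removed: 2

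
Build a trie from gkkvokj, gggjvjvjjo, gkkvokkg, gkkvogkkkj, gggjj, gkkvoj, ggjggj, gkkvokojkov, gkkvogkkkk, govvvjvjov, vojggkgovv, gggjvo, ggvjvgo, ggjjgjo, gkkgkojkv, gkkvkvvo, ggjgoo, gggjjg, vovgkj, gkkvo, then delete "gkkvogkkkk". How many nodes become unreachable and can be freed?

1

Walk "gkkvogkkkk" from the leaf back toward the root, removing each node that no remaining word uses.
The suffix "k" (1 node) is used only by "gkkvogkkkk"; the node for "gkkvogkkk" still has the child "j", so pruning stops there.
Nodes removed: 1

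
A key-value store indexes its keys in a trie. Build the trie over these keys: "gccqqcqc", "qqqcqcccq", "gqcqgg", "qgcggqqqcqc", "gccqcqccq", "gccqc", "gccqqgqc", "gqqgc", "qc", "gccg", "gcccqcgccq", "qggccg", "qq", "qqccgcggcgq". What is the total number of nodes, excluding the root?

65

Trace insertions, counting only characters that open a new branch:
  "gccqqcqc" → 8 new (g, c, c, q, q, c, q, c)
  "qqqcqcccq" → 9 new (q, q, q, c, q, c, c, c, q)
  "gqcqgg" → prefix "g" already present; 5 new (q, c, q, g, g)
  "qgcggqqqcqc" → prefix "q" already present; 10 new (g, c, g, g, q, q, q, c, q, c)
  "gccqcqccq" → prefix "gccq" already present; 5 new (c, q, c, c, q)
  "gccqc" → prefix "gccqc" already present; 0 new (none)
  "gccqqgqc" → prefix "gccqq" already present; 3 new (g, q, c)
  "gqqgc" → prefix "gq" already present; 3 new (q, g, c)
  "qc" → prefix "q" already present; 1 new (c)
  "gccg" → prefix "gcc" already present; 1 new (g)
  "gcccqcgccq" → prefix "gcc" already present; 7 new (c, q, c, g, c, c, q)
  "qggccg" → prefix "qg" already present; 4 new (g, c, c, g)
  "qq" → prefix "qq" already present; 0 new (none)
  "qqccgcggcgq" → prefix "qq" already present; 9 new (c, c, g, c, g, g, c, g, q)
Total nodes = 8 + 9 + 5 + 10 + 5 + 0 + 3 + 3 + 1 + 1 + 7 + 4 + 0 + 9 = 65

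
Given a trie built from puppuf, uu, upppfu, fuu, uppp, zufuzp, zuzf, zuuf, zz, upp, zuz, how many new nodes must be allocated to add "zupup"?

3

"zu" is already a path in the trie; the remaining "pup" must be added.
So 5 − 2 = 3 new nodes.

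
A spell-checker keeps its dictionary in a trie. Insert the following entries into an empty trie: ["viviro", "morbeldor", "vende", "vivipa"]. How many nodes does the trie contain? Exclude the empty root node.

Insert word by word; a character creates a node only if that edge doesn't already exist:
  "viviro" → 6 new (v, i, v, i, r, o)
  "morbeldor" → 9 new (m, o, r, b, e, l, d, o, r)
  "vende" → prefix "v" already present; 4 new (e, n, d, e)
  "vivipa" → prefix "vivi" already present; 2 new (p, a)
Total nodes = 6 + 9 + 4 + 2 = 21

21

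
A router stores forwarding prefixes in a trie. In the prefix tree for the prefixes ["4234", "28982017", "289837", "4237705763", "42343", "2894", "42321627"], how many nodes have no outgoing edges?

6

A leaf is a node with no children — equivalently, the end of a word that is not a proper prefix of any other stored word.
Those words: "2894", "28982017", "289837", "42321627", "42343", "4237705763"
Leaf count: 6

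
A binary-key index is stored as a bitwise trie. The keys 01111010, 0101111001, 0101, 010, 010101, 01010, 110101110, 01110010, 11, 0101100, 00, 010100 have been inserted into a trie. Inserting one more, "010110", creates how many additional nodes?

Every character of "010110" already lies on an existing path (it is a prefix of some stored word).
No new nodes are needed: 0.

0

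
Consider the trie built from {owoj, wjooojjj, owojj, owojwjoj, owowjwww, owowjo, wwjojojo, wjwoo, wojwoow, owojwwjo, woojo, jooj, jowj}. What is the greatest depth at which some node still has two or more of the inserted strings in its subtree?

5

Look for the deepest trie node that still has at least two words in its subtree.
e.g. "owojwjoj" and "owojwwjo" share the prefix "owojw" of length 5; no pair shares a longer one.
Longest shared-prefix length: 5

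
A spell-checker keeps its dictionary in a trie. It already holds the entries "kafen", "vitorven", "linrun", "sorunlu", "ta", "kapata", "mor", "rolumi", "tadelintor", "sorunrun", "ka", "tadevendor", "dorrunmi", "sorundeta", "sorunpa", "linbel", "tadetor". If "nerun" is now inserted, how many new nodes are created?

Nothing in the trie begins with "n"; the whole of "nerun" is new.
5 − 0 = 5 new nodes.

5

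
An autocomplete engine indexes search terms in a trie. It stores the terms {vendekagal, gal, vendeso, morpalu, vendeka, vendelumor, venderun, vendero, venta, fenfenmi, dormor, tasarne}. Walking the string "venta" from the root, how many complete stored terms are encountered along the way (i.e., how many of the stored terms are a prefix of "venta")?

Traverse "venta" character by character; count nodes along the way that are marked as word ends.
Prefixes of the query that are stored words: "venta"
Count: 1

1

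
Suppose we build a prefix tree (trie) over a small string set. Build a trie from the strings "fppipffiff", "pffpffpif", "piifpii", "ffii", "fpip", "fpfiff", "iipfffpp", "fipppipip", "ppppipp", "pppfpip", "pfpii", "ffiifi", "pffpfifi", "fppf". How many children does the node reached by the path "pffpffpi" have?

Walk "pffpffpi" from the root, arriving at one node.
Distinct next characters after "pffpffpi": f.
That node has 1 child edge.

1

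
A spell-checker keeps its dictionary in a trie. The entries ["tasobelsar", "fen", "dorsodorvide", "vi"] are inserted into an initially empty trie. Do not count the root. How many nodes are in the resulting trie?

Insert word by word; a character creates a node only if that edge doesn't already exist:
  "tasobelsar" → 10 new (t, a, s, o, b, e, l, s, a, r)
  "fen" → 3 new (f, e, n)
  "dorsodorvide" → 12 new (d, o, r, s, o, d, o, r, v, i, d, e)
  "vi" → 2 new (v, i)
Total nodes = 10 + 3 + 12 + 2 = 27

27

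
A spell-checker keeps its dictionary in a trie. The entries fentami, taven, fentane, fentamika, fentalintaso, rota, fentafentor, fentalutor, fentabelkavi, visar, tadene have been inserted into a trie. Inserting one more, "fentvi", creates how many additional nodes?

2

Walking "fentvi" from the root, the first 4 characters ("fent") follow existing edges; "v" is the first miss.
So 6 − 4 = 2 new nodes.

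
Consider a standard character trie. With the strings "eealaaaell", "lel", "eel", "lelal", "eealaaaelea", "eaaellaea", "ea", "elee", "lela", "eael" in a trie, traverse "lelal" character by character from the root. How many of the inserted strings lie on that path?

3

Walk "lelal" from the root; an end-of-word marker is hit whenever a stored word is a prefix of "lelal".
Prefixes of the query that are stored words: "lel", "lela", "lelal"
Count: 3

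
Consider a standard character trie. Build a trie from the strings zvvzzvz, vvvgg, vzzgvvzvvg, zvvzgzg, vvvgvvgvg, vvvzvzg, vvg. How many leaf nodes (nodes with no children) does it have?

Leaves are exactly the stored words that no other stored word extends.
Those words: "vvg", "vvvgg", "vvvgvvgvg", "vvvzvzg", "vzzgvvzvvg", "zvvzgzg", "zvvzzvz"
Leaf count: 7

7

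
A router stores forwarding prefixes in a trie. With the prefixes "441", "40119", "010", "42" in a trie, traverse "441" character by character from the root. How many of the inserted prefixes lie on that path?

Traverse "441" character by character; count nodes along the way that are marked as word ends.
Prefixes of the query that are stored words: "441"
Count: 1

1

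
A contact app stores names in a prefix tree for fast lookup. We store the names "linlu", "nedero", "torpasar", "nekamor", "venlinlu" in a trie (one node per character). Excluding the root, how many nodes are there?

32

Trie structure (* marks end of a word):
(root)
├─ l
│  └─ i
│     └─ n
│        └─ l
│           └─ u *
├─ n
│  └─ e
│     ├─ d
│     │  └─ e
│     │     └─ r
│     │        └─ o *
│     └─ k
│        └─ a
│           └─ m
│              └─ o
│                 └─ r *
├─ t
│  └─ o
│     └─ r
│        └─ p
│           └─ a
│              └─ s
│                 └─ a
│                    └─ r *
└─ v
   └─ e
      └─ n
         └─ l
            └─ i
               └─ n
                  └─ l
                     └─ u *
Counting every labelled node above: 32.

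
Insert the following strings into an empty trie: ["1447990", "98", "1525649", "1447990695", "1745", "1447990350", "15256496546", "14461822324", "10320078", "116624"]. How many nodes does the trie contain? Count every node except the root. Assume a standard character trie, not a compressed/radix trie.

48

Insert word by word; a character creates a node only if that edge doesn't already exist:
  "1447990" → 7 new (1, 4, 4, 7, 9, 9, 0)
  "98" → 2 new (9, 8)
  "1525649" → prefix "1" already present; 6 new (5, 2, 5, 6, 4, 9)
  "1447990695" → prefix "1447990" already present; 3 new (6, 9, 5)
  "1745" → prefix "1" already present; 3 new (7, 4, 5)
  "1447990350" → prefix "1447990" already present; 3 new (3, 5, 0)
  "15256496546" → prefix "1525649" already present; 4 new (6, 5, 4, 6)
  "14461822324" → prefix "144" already present; 8 new (6, 1, 8, 2, 2, 3, 2, 4)
  "10320078" → prefix "1" already present; 7 new (0, 3, 2, 0, 0, 7, 8)
  "116624" → prefix "1" already present; 5 new (1, 6, 6, 2, 4)
Total nodes = 7 + 2 + 6 + 3 + 3 + 3 + 4 + 8 + 7 + 5 = 48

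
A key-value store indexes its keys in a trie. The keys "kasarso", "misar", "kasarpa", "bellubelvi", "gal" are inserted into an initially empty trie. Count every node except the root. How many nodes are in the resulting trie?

27

Trie structure (* marks end of a word):
(root)
├─ b
│  └─ e
│     └─ l
│        └─ l
│           └─ u
│              └─ b
│                 └─ e
│                    └─ l
│                       └─ v
│                          └─ i *
├─ g
│  └─ a
│     └─ l *
├─ k
│  └─ a
│     └─ s
│        └─ a
│           └─ r
│              ├─ p
│              │  └─ a *
│              └─ s
│                 └─ o *
└─ m
   └─ i
      └─ s
         └─ a
            └─ r *
Counting every labelled node above: 27.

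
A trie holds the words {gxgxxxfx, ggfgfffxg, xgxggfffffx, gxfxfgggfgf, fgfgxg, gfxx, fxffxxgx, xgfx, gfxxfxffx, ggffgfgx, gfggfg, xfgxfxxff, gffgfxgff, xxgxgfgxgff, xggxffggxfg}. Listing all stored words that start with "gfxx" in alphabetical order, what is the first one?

gfxx

DFS of the "gfxx" subtree visits, in order: "gfxx", "gfxxfxffx"
The 1st is gfxx.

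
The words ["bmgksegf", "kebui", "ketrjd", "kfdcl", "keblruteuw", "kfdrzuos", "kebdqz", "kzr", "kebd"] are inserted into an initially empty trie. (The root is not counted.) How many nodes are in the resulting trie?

38

Trace insertions, counting only characters that open a new branch:
  "bmgksegf" → 8 new (b, m, g, k, s, e, g, f)
  "kebui" → 5 new (k, e, b, u, i)
  "ketrjd" → prefix "ke" already present; 4 new (t, r, j, d)
  "kfdcl" → prefix "k" already present; 4 new (f, d, c, l)
  "keblruteuw" → prefix "keb" already present; 7 new (l, r, u, t, e, u, w)
  "kfdrzuos" → prefix "kfd" already present; 5 new (r, z, u, o, s)
  "kebdqz" → prefix "keb" already present; 3 new (d, q, z)
  "kzr" → prefix "k" already present; 2 new (z, r)
  "kebd" → prefix "kebd" already present; 0 new (none)
Total nodes = 8 + 5 + 4 + 4 + 7 + 5 + 3 + 2 + 0 = 38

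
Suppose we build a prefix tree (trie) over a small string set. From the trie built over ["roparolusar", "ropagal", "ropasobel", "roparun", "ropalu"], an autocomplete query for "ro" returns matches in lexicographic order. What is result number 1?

Filter for "ro…" and sort: "ropagal", "ropalu", "roparolusar", "roparun", "ropasobel"
The 1st is ropagal.

ropagal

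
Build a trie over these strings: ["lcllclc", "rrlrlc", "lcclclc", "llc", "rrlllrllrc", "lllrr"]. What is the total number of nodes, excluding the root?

30

Trie structure (* marks end of a word):
(root)
├─ l
│  ├─ c
│  │  ├─ c
│  │  │  └─ l
│  │  │     └─ c
│  │  │        └─ l
│  │  │           └─ c *
│  │  └─ l
│  │     └─ l
│  │        └─ c
│  │           └─ l
│  │              └─ c *
│  └─ l
│     ├─ c *
│     └─ l
│        └─ r
│           └─ r *
└─ r
   └─ r
      └─ l
         ├─ l
         │  └─ l
         │     └─ r
         │        └─ l
         │           └─ l
         │              └─ r
         │                 └─ c *
         └─ r
            └─ l
               └─ c *
Counting every labelled node above: 30.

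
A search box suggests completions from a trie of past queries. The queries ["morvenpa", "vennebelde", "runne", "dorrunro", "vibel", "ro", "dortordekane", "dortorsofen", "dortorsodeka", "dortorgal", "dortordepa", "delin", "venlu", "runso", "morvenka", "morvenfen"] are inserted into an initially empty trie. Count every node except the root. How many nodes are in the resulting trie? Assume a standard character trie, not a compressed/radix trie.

Trace insertions, counting only characters that open a new branch:
  "morvenpa" → 8 new (m, o, r, v, e, n, p, a)
  "vennebelde" → 10 new (v, e, n, n, e, b, e, l, d, e)
  "runne" → 5 new (r, u, n, n, e)
  "dorrunro" → 8 new (d, o, r, r, u, n, r, o)
  "vibel" → prefix "v" already present; 4 new (i, b, e, l)
  "ro" → prefix "r" already present; 1 new (o)
  "dortordekane" → prefix "dor" already present; 9 new (t, o, r, d, e, k, a, n, e)
  "dortorsofen" → prefix "dortor" already present; 5 new (s, o, f, e, n)
  "dortorsodeka" → prefix "dortorso" already present; 4 new (d, e, k, a)
  "dortorgal" → prefix "dortor" already present; 3 new (g, a, l)
  "dortordepa" → prefix "dortorde" already present; 2 new (p, a)
  "delin" → prefix "d" already present; 4 new (e, l, i, n)
  "venlu" → prefix "ven" already present; 2 new (l, u)
  "runso" → prefix "run" already present; 2 new (s, o)
  "morvenka" → prefix "morven" already present; 2 new (k, a)
  "morvenfen" → prefix "morven" already present; 3 new (f, e, n)
Total nodes = 8 + 10 + 5 + 8 + 4 + 1 + 9 + 5 + 4 + 3 + 2 + 4 + 2 + 2 + 2 + 3 = 72

72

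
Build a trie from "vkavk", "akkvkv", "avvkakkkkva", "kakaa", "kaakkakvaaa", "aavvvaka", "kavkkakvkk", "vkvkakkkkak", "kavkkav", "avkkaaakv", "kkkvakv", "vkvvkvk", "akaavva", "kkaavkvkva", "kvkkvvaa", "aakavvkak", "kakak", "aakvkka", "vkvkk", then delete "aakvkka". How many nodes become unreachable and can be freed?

After clearing the end-marker at "aakvkka", prune upward until reaching a node still needed by another word.
The suffix "vkka" (4 nodes) is used only by "aakvkka"; the node for "aak" still has the child "a", so pruning stops there.
Nodes removed: 4

4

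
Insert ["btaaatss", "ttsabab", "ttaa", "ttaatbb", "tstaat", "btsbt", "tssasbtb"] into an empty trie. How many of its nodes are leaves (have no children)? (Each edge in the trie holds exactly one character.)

6

A leaf is a node with no children — equivalently, the end of a word that is not a proper prefix of any other stored word.
Those words: "btaaatss", "btsbt", "tssasbtb", "tstaat", "ttaatbb", "ttsabab"
Leaf count: 6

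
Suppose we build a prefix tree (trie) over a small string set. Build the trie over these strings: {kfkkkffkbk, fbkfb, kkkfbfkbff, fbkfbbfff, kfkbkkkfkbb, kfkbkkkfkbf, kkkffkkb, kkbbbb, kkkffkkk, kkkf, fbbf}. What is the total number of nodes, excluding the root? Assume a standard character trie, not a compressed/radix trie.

48

Trace insertions, counting only characters that open a new branch:
  "kfkkkffkbk" → 10 new (k, f, k, k, k, f, f, k, b, k)
  "fbkfb" → 5 new (f, b, k, f, b)
  "kkkfbfkbff" → prefix "k" already present; 9 new (k, k, f, b, f, k, b, f, f)
  "fbkfbbfff" → prefix "fbkfb" already present; 4 new (b, f, f, f)
  "kfkbkkkfkbb" → prefix "kfk" already present; 8 new (b, k, k, k, f, k, b, b)
  "kfkbkkkfkbf" → prefix "kfkbkkkfkb" already present; 1 new (f)
  "kkkffkkb" → prefix "kkkf" already present; 4 new (f, k, k, b)
  "kkbbbb" → prefix "kk" already present; 4 new (b, b, b, b)
  "kkkffkkk" → prefix "kkkffkk" already present; 1 new (k)
  "kkkf" → prefix "kkkf" already present; 0 new (none)
  "fbbf" → prefix "fb" already present; 2 new (b, f)
Total nodes = 10 + 5 + 9 + 4 + 8 + 1 + 4 + 4 + 1 + 0 + 2 = 48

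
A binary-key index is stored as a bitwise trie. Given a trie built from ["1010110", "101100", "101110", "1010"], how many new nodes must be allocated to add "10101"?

0

"10101" is already a full path in the trie; only an end-marker is added.
No new nodes are needed: 0.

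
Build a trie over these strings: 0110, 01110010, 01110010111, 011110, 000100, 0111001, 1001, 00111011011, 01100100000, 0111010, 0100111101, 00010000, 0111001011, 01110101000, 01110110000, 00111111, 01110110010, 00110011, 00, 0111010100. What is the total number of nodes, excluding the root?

69

Trace insertions, counting only characters that open a new branch:
  "0110" → 4 new (0, 1, 1, 0)
  "01110010" → prefix "011" already present; 5 new (1, 0, 0, 1, 0)
  "01110010111" → prefix "01110010" already present; 3 new (1, 1, 1)
  "011110" → prefix "0111" already present; 2 new (1, 0)
  "000100" → prefix "0" already present; 5 new (0, 0, 1, 0, 0)
  "0111001" → prefix "0111001" already present; 0 new (none)
  "1001" → 4 new (1, 0, 0, 1)
  "00111011011" → prefix "00" already present; 9 new (1, 1, 1, 0, 1, 1, 0, 1, 1)
  "01100100000" → prefix "0110" already present; 7 new (0, 1, 0, 0, 0, 0, 0)
  "0111010" → prefix "01110" already present; 2 new (1, 0)
  "0100111101" → prefix "01" already present; 8 new (0, 0, 1, 1, 1, 1, 0, 1)
  "00010000" → prefix "000100" already present; 2 new (0, 0)
  "0111001011" → prefix "0111001011" already present; 0 new (none)
  "01110101000" → prefix "0111010" already present; 4 new (1, 0, 0, 0)
  "01110110000" → prefix "011101" already present; 5 new (1, 0, 0, 0, 0)
  "00111111" → prefix "00111" already present; 3 new (1, 1, 1)
  "01110110010" → prefix "011101100" already present; 2 new (1, 0)
  "00110011" → prefix "0011" already present; 4 new (0, 0, 1, 1)
  "00" → prefix "00" already present; 0 new (none)
  "0111010100" → prefix "0111010100" already present; 0 new (none)
Total nodes = 4 + 5 + 3 + 2 + 5 + 0 + 4 + 9 + 7 + 2 + 8 + 2 + 0 + 4 + 5 + 3 + 2 + 4 + 0 + 0 = 69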